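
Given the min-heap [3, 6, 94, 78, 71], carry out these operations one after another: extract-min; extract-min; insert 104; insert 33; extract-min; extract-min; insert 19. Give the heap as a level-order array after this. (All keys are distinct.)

[19, 78, 94, 104]

extract-min → returns 3:
  remove root 3; move last element 71 to root → [71, 6, 94, 78]
  71 vs smaller child 6 at index 1, swap → [6, 71, 94, 78]
extract-min → returns 6:
  remove root 6; move last element 78 to root → [78, 71, 94]
  78 vs smaller child 71 at index 1, swap → [71, 78, 94]
insert 104:
  append 104 at index 3 → [71, 78, 94, 104] (no swap needed)
insert 33:
  append 33 at index 4 → [71, 78, 94, 104, 33]
  33 < parent 78 at index 1, swap → [71, 33, 94, 104, 78]
  33 < parent 71 at index 0, swap → [33, 71, 94, 104, 78]
extract-min → returns 33:
  remove root 33; move last element 78 to root → [78, 71, 94, 104]
  78 vs smaller child 71 at index 1, swap → [71, 78, 94, 104]
extract-min → returns 71:
  remove root 71; move last element 104 to root → [104, 78, 94]
  104 vs smaller child 78 at index 1, swap → [78, 104, 94]
insert 19:
  append 19 at index 3 → [78, 104, 94, 19]
  19 < parent 104 at index 1, swap → [78, 19, 94, 104]
  19 < parent 78 at index 0, swap → [19, 78, 94, 104]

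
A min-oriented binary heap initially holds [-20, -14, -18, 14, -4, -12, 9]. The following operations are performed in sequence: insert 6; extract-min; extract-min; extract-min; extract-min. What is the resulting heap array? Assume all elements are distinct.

insert 6:
  append 6 at index 7 → [-20, -14, -18, 14, -4, -12, 9, 6]
  6 < parent 14 at index 3, swap → [-20, -14, -18, 6, -4, -12, 9, 14]
extract-min → returns -20:
  remove root -20; move last element 14 to root → [14, -14, -18, 6, -4, -12, 9]
  14 vs smaller child -18 at index 2, swap → [-18, -14, 14, 6, -4, -12, 9]
  14 vs smaller child -12 at index 5, swap → [-18, -14, -12, 6, -4, 14, 9]
extract-min → returns -18:
  remove root -18; move last element 9 to root → [9, -14, -12, 6, -4, 14]
  9 vs smaller child -14 at index 1, swap → [-14, 9, -12, 6, -4, 14]
  9 vs smaller child -4 at index 4, swap → [-14, -4, -12, 6, 9, 14]
extract-min → returns -14:
  remove root -14; move last element 14 to root → [14, -4, -12, 6, 9]
  14 vs smaller child -12 at index 2, swap → [-12, -4, 14, 6, 9]
extract-min → returns -12:
  remove root -12; move last element 9 to root → [9, -4, 14, 6]
  9 vs smaller child -4 at index 1, swap → [-4, 9, 14, 6]
  9 vs only child 6 at index 3, swap → [-4, 6, 14, 9]

[-4, 6, 14, 9]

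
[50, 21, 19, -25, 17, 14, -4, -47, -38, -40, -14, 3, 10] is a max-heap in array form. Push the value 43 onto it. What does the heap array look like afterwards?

append 43 at index 13 → [50, 21, 19, -25, 17, 14, -4, -47, -38, -40, -14, 3, 10, 43]
43 > parent -4 at index 6, swap → [50, 21, 19, -25, 17, 14, 43, -47, -38, -40, -14, 3, 10, -4]
43 > parent 19 at index 2, swap → [50, 21, 43, -25, 17, 14, 19, -47, -38, -40, -14, 3, 10, -4]

[50, 21, 43, -25, 17, 14, 19, -47, -38, -40, -14, 3, 10, -4]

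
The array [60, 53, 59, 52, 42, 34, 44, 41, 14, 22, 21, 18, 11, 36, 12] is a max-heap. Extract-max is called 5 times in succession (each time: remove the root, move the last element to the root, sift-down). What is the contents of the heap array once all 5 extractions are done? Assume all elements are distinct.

[42, 41, 36, 21, 22, 34, 18, 12, 14, 11]

extract-max #1 returns 60:
  remove root 60; move last element 12 to root → [12, 53, 59, 52, 42, 34, 44, 41, 14, 22, 21, 18, 11, 36]
  12 vs larger child 59 at index 2, swap → [59, 53, 12, 52, 42, 34, 44, 41, 14, 22, 21, 18, 11, 36]
  12 vs larger child 44 at index 6, swap → [59, 53, 44, 52, 42, 34, 12, 41, 14, 22, 21, 18, 11, 36]
  12 vs only child 36 at index 13, swap → [59, 53, 44, 52, 42, 34, 36, 41, 14, 22, 21, 18, 11, 12]
extract-max #2 returns 59:
  remove root 59; move last element 12 to root → [12, 53, 44, 52, 42, 34, 36, 41, 14, 22, 21, 18, 11]
  12 vs larger child 53 at index 1, swap → [53, 12, 44, 52, 42, 34, 36, 41, 14, 22, 21, 18, 11]
  12 vs larger child 52 at index 3, swap → [53, 52, 44, 12, 42, 34, 36, 41, 14, 22, 21, 18, 11]
  12 vs larger child 41 at index 7, swap → [53, 52, 44, 41, 42, 34, 36, 12, 14, 22, 21, 18, 11]
extract-max #3 returns 53:
  remove root 53; move last element 11 to root → [11, 52, 44, 41, 42, 34, 36, 12, 14, 22, 21, 18]
  11 vs larger child 52 at index 1, swap → [52, 11, 44, 41, 42, 34, 36, 12, 14, 22, 21, 18]
  11 vs larger child 42 at index 4, swap → [52, 42, 44, 41, 11, 34, 36, 12, 14, 22, 21, 18]
  11 vs larger child 22 at index 9, swap → [52, 42, 44, 41, 22, 34, 36, 12, 14, 11, 21, 18]
extract-max #4 returns 52:
  remove root 52; move last element 18 to root → [18, 42, 44, 41, 22, 34, 36, 12, 14, 11, 21]
  18 vs larger child 44 at index 2, swap → [44, 42, 18, 41, 22, 34, 36, 12, 14, 11, 21]
  18 vs larger child 36 at index 6, swap → [44, 42, 36, 41, 22, 34, 18, 12, 14, 11, 21]
extract-max #5 returns 44:
  remove root 44; move last element 21 to root → [21, 42, 36, 41, 22, 34, 18, 12, 14, 11]
  21 vs larger child 42 at index 1, swap → [42, 21, 36, 41, 22, 34, 18, 12, 14, 11]
  21 vs larger child 41 at index 3, swap → [42, 41, 36, 21, 22, 34, 18, 12, 14, 11]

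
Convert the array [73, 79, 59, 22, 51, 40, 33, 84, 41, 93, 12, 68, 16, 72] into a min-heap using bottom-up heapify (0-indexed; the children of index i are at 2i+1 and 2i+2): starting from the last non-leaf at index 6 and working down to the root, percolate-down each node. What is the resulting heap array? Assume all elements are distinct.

[12, 22, 16, 41, 51, 40, 33, 84, 73, 93, 79, 68, 59, 72]

sift down from index 6: already satisfies heap property
sift down from index 5:
  40 vs smaller child 16 at index 12, swap → [73, 79, 59, 22, 51, 16, 33, 84, 41, 93, 12, 68, 40, 72]
sift down from index 4:
  51 vs smaller child 12 at index 10, swap → [73, 79, 59, 22, 12, 16, 33, 84, 41, 93, 51, 68, 40, 72]
sift down from index 3: already satisfies heap property
sift down from index 2:
  59 vs smaller child 16 at index 5, swap → [73, 79, 16, 22, 12, 59, 33, 84, 41, 93, 51, 68, 40, 72]
  59 vs smaller child 40 at index 12, swap → [73, 79, 16, 22, 12, 40, 33, 84, 41, 93, 51, 68, 59, 72]
sift down from index 1:
  79 vs smaller child 12 at index 4, swap → [73, 12, 16, 22, 79, 40, 33, 84, 41, 93, 51, 68, 59, 72]
  79 vs smaller child 51 at index 10, swap → [73, 12, 16, 22, 51, 40, 33, 84, 41, 93, 79, 68, 59, 72]
sift down from index 0:
  73 vs smaller child 12 at index 1, swap → [12, 73, 16, 22, 51, 40, 33, 84, 41, 93, 79, 68, 59, 72]
  73 vs smaller child 22 at index 3, swap → [12, 22, 16, 73, 51, 40, 33, 84, 41, 93, 79, 68, 59, 72]
  73 vs smaller child 41 at index 8, swap → [12, 22, 16, 41, 51, 40, 33, 84, 73, 93, 79, 68, 59, 72]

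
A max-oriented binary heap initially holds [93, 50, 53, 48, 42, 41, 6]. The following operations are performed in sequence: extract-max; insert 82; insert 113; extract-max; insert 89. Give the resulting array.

extract-max → returns 93:
  remove root 93; move last element 6 to root → [6, 50, 53, 48, 42, 41]
  6 vs larger child 53 at index 2, swap → [53, 50, 6, 48, 42, 41]
  6 vs only child 41 at index 5, swap → [53, 50, 41, 48, 42, 6]
insert 82:
  append 82 at index 6 → [53, 50, 41, 48, 42, 6, 82]
  82 > parent 41 at index 2, swap → [53, 50, 82, 48, 42, 6, 41]
  82 > parent 53 at index 0, swap → [82, 50, 53, 48, 42, 6, 41]
insert 113:
  append 113 at index 7 → [82, 50, 53, 48, 42, 6, 41, 113]
  113 > parent 48 at index 3, swap → [82, 50, 53, 113, 42, 6, 41, 48]
  113 > parent 50 at index 1, swap → [82, 113, 53, 50, 42, 6, 41, 48]
  113 > parent 82 at index 0, swap → [113, 82, 53, 50, 42, 6, 41, 48]
extract-max → returns 113:
  remove root 113; move last element 48 to root → [48, 82, 53, 50, 42, 6, 41]
  48 vs larger child 82 at index 1, swap → [82, 48, 53, 50, 42, 6, 41]
  48 vs larger child 50 at index 3, swap → [82, 50, 53, 48, 42, 6, 41]
insert 89:
  append 89 at index 7 → [82, 50, 53, 48, 42, 6, 41, 89]
  89 > parent 48 at index 3, swap → [82, 50, 53, 89, 42, 6, 41, 48]
  89 > parent 50 at index 1, swap → [82, 89, 53, 50, 42, 6, 41, 48]
  89 > parent 82 at index 0, swap → [89, 82, 53, 50, 42, 6, 41, 48]

[89, 82, 53, 50, 42, 6, 41, 48]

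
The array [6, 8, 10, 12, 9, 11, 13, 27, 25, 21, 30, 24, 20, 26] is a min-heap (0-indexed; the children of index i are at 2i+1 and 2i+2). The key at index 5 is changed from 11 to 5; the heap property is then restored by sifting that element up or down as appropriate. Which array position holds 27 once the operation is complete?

7

set index 5 from 11 to 5 → [6, 8, 10, 12, 9, 5, 13, 27, 25, 21, 30, 24, 20, 26]
5 < parent 10 at index 2, swap → [6, 8, 5, 12, 9, 10, 13, 27, 25, 21, 30, 24, 20, 26]
5 < parent 6 at index 0, swap → [5, 8, 6, 12, 9, 10, 13, 27, 25, 21, 30, 24, 20, 26]
resulting array: [5, 8, 6, 12, 9, 10, 13, 27, 25, 21, 30, 24, 20, 26]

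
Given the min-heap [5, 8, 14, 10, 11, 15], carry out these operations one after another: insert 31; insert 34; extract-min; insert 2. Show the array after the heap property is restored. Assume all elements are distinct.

insert 31:
  append 31 at index 6 → [5, 8, 14, 10, 11, 15, 31] (no swap needed)
insert 34:
  append 34 at index 7 → [5, 8, 14, 10, 11, 15, 31, 34] (no swap needed)
extract-min → returns 5:
  remove root 5; move last element 34 to root → [34, 8, 14, 10, 11, 15, 31]
  34 vs smaller child 8 at index 1, swap → [8, 34, 14, 10, 11, 15, 31]
  34 vs smaller child 10 at index 3, swap → [8, 10, 14, 34, 11, 15, 31]
insert 2:
  append 2 at index 7 → [8, 10, 14, 34, 11, 15, 31, 2]
  2 < parent 34 at index 3, swap → [8, 10, 14, 2, 11, 15, 31, 34]
  2 < parent 10 at index 1, swap → [8, 2, 14, 10, 11, 15, 31, 34]
  2 < parent 8 at index 0, swap → [2, 8, 14, 10, 11, 15, 31, 34]

[2, 8, 14, 10, 11, 15, 31, 34]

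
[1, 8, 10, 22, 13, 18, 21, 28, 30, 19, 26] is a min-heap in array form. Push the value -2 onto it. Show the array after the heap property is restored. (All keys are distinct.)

append -2 at index 11 → [1, 8, 10, 22, 13, 18, 21, 28, 30, 19, 26, -2]
-2 < parent 18 at index 5, swap → [1, 8, 10, 22, 13, -2, 21, 28, 30, 19, 26, 18]
-2 < parent 10 at index 2, swap → [1, 8, -2, 22, 13, 10, 21, 28, 30, 19, 26, 18]
-2 < parent 1 at index 0, swap → [-2, 8, 1, 22, 13, 10, 21, 28, 30, 19, 26, 18]

[-2, 8, 1, 22, 13, 10, 21, 28, 30, 19, 26, 18]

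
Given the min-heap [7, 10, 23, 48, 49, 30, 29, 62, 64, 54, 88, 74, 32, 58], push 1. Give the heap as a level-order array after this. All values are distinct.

[1, 10, 7, 48, 49, 30, 23, 62, 64, 54, 88, 74, 32, 58, 29]

append 1 at index 14 → [7, 10, 23, 48, 49, 30, 29, 62, 64, 54, 88, 74, 32, 58, 1]
1 < parent 29 at index 6, swap → [7, 10, 23, 48, 49, 30, 1, 62, 64, 54, 88, 74, 32, 58, 29]
1 < parent 23 at index 2, swap → [7, 10, 1, 48, 49, 30, 23, 62, 64, 54, 88, 74, 32, 58, 29]
1 < parent 7 at index 0, swap → [1, 10, 7, 48, 49, 30, 23, 62, 64, 54, 88, 74, 32, 58, 29]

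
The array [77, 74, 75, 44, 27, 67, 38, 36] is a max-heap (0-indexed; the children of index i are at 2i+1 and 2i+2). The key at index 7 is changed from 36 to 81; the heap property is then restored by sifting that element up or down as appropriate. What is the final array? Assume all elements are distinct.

set index 7 from 36 to 81 → [77, 74, 75, 44, 27, 67, 38, 81]
81 > parent 44 at index 3, swap → [77, 74, 75, 81, 27, 67, 38, 44]
81 > parent 74 at index 1, swap → [77, 81, 75, 74, 27, 67, 38, 44]
81 > parent 77 at index 0, swap → [81, 77, 75, 74, 27, 67, 38, 44]

[81, 77, 75, 74, 27, 67, 38, 44]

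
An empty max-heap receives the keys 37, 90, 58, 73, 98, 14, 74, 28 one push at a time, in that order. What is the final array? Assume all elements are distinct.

Insert 37:
  append 37 at index 0 → [37] (no swap needed)
Insert 90:
  append 90 at index 1 → [37, 90]
  90 > parent 37 at index 0, swap → [90, 37]
Insert 58:
  append 58 at index 2 → [90, 37, 58] (no swap needed)
Insert 73:
  append 73 at index 3 → [90, 37, 58, 73]
  73 > parent 37 at index 1, swap → [90, 73, 58, 37]
Insert 98:
  append 98 at index 4 → [90, 73, 58, 37, 98]
  98 > parent 73 at index 1, swap → [90, 98, 58, 37, 73]
  98 > parent 90 at index 0, swap → [98, 90, 58, 37, 73]
Insert 14:
  append 14 at index 5 → [98, 90, 58, 37, 73, 14] (no swap needed)
Insert 74:
  append 74 at index 6 → [98, 90, 58, 37, 73, 14, 74]
  74 > parent 58 at index 2, swap → [98, 90, 74, 37, 73, 14, 58]
Insert 28:
  append 28 at index 7 → [98, 90, 74, 37, 73, 14, 58, 28] (no swap needed)

[98, 90, 74, 37, 73, 14, 58, 28]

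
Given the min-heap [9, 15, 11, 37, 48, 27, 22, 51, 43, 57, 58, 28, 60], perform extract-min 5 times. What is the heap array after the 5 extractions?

extract-min #1 returns 9:
  remove root 9; move last element 60 to root → [60, 15, 11, 37, 48, 27, 22, 51, 43, 57, 58, 28]
  60 vs smaller child 11 at index 2, swap → [11, 15, 60, 37, 48, 27, 22, 51, 43, 57, 58, 28]
  60 vs smaller child 22 at index 6, swap → [11, 15, 22, 37, 48, 27, 60, 51, 43, 57, 58, 28]
extract-min #2 returns 11:
  remove root 11; move last element 28 to root → [28, 15, 22, 37, 48, 27, 60, 51, 43, 57, 58]
  28 vs smaller child 15 at index 1, swap → [15, 28, 22, 37, 48, 27, 60, 51, 43, 57, 58]
extract-min #3 returns 15:
  remove root 15; move last element 58 to root → [58, 28, 22, 37, 48, 27, 60, 51, 43, 57]
  58 vs smaller child 22 at index 2, swap → [22, 28, 58, 37, 48, 27, 60, 51, 43, 57]
  58 vs smaller child 27 at index 5, swap → [22, 28, 27, 37, 48, 58, 60, 51, 43, 57]
extract-min #4 returns 22:
  remove root 22; move last element 57 to root → [57, 28, 27, 37, 48, 58, 60, 51, 43]
  57 vs smaller child 27 at index 2, swap → [27, 28, 57, 37, 48, 58, 60, 51, 43]
extract-min #5 returns 27:
  remove root 27; move last element 43 to root → [43, 28, 57, 37, 48, 58, 60, 51]
  43 vs smaller child 28 at index 1, swap → [28, 43, 57, 37, 48, 58, 60, 51]
  43 vs smaller child 37 at index 3, swap → [28, 37, 57, 43, 48, 58, 60, 51]

[28, 37, 57, 43, 48, 58, 60, 51]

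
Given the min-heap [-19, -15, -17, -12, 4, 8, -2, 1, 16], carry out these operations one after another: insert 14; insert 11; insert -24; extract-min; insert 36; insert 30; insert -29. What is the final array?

[-29, -15, -19, -12, 4, 8, -17, 1, 16, 14, 11, 36, 30, -2]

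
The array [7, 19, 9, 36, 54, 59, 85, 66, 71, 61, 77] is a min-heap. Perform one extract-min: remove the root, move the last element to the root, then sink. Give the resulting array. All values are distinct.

[9, 19, 59, 36, 54, 77, 85, 66, 71, 61]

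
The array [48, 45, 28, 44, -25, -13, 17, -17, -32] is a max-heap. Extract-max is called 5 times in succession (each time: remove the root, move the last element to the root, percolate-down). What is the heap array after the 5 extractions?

extract-max #1 returns 48:
  remove root 48; move last element -32 to root → [-32, 45, 28, 44, -25, -13, 17, -17]
  -32 vs larger child 45 at index 1, swap → [45, -32, 28, 44, -25, -13, 17, -17]
  -32 vs larger child 44 at index 3, swap → [45, 44, 28, -32, -25, -13, 17, -17]
  -32 vs only child -17 at index 7, swap → [45, 44, 28, -17, -25, -13, 17, -32]
extract-max #2 returns 45:
  remove root 45; move last element -32 to root → [-32, 44, 28, -17, -25, -13, 17]
  -32 vs larger child 44 at index 1, swap → [44, -32, 28, -17, -25, -13, 17]
  -32 vs larger child -17 at index 3, swap → [44, -17, 28, -32, -25, -13, 17]
extract-max #3 returns 44:
  remove root 44; move last element 17 to root → [17, -17, 28, -32, -25, -13]
  17 vs larger child 28 at index 2, swap → [28, -17, 17, -32, -25, -13]
extract-max #4 returns 28:
  remove root 28; move last element -13 to root → [-13, -17, 17, -32, -25]
  -13 vs larger child 17 at index 2, swap → [17, -17, -13, -32, -25]
extract-max #5 returns 17:
  remove root 17; move last element -25 to root → [-25, -17, -13, -32]
  -25 vs larger child -13 at index 2, swap → [-13, -17, -25, -32]

[-13, -17, -25, -32]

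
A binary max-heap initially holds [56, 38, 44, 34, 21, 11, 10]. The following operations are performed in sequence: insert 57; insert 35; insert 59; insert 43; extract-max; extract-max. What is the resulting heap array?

[56, 43, 44, 38, 21, 11, 10, 34, 35]

insert 57:
  append 57 at index 7 → [56, 38, 44, 34, 21, 11, 10, 57]
  57 > parent 34 at index 3, swap → [56, 38, 44, 57, 21, 11, 10, 34]
  57 > parent 38 at index 1, swap → [56, 57, 44, 38, 21, 11, 10, 34]
  57 > parent 56 at index 0, swap → [57, 56, 44, 38, 21, 11, 10, 34]
insert 35:
  append 35 at index 8 → [57, 56, 44, 38, 21, 11, 10, 34, 35] (no swap needed)
insert 59:
  append 59 at index 9 → [57, 56, 44, 38, 21, 11, 10, 34, 35, 59]
  59 > parent 21 at index 4, swap → [57, 56, 44, 38, 59, 11, 10, 34, 35, 21]
  59 > parent 56 at index 1, swap → [57, 59, 44, 38, 56, 11, 10, 34, 35, 21]
  59 > parent 57 at index 0, swap → [59, 57, 44, 38, 56, 11, 10, 34, 35, 21]
insert 43:
  append 43 at index 10 → [59, 57, 44, 38, 56, 11, 10, 34, 35, 21, 43] (no swap needed)
extract-max → returns 59:
  remove root 59; move last element 43 to root → [43, 57, 44, 38, 56, 11, 10, 34, 35, 21]
  43 vs larger child 57 at index 1, swap → [57, 43, 44, 38, 56, 11, 10, 34, 35, 21]
  43 vs larger child 56 at index 4, swap → [57, 56, 44, 38, 43, 11, 10, 34, 35, 21]
extract-max → returns 57:
  remove root 57; move last element 21 to root → [21, 56, 44, 38, 43, 11, 10, 34, 35]
  21 vs larger child 56 at index 1, swap → [56, 21, 44, 38, 43, 11, 10, 34, 35]
  21 vs larger child 43 at index 4, swap → [56, 43, 44, 38, 21, 11, 10, 34, 35]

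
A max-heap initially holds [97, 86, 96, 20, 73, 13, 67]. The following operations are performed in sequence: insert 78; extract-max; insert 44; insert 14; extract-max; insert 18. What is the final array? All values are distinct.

[86, 78, 67, 44, 73, 13, 20, 14, 18]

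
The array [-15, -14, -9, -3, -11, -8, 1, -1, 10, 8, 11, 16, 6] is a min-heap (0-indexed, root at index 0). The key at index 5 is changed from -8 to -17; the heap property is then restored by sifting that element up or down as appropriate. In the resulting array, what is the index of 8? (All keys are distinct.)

9

set index 5 from -8 to -17 → [-15, -14, -9, -3, -11, -17, 1, -1, 10, 8, 11, 16, 6]
-17 < parent -9 at index 2, swap → [-15, -14, -17, -3, -11, -9, 1, -1, 10, 8, 11, 16, 6]
-17 < parent -15 at index 0, swap → [-17, -14, -15, -3, -11, -9, 1, -1, 10, 8, 11, 16, 6]
resulting array: [-17, -14, -15, -3, -11, -9, 1, -1, 10, 8, 11, 16, 6]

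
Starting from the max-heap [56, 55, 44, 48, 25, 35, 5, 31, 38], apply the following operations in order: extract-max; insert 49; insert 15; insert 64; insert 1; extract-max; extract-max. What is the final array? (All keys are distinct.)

[49, 48, 44, 38, 25, 35, 5, 31, 1, 15]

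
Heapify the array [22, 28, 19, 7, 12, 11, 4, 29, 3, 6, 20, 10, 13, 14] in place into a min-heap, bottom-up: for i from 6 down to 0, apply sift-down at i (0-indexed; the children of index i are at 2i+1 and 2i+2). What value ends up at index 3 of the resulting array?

7

sift down from index 6: already satisfies heap property
sift down from index 5:
  11 vs smaller child 10 at index 11, swap → [22, 28, 19, 7, 12, 10, 4, 29, 3, 6, 20, 11, 13, 14]
sift down from index 4:
  12 vs smaller child 6 at index 9, swap → [22, 28, 19, 7, 6, 10, 4, 29, 3, 12, 20, 11, 13, 14]
sift down from index 3:
  7 vs smaller child 3 at index 8, swap → [22, 28, 19, 3, 6, 10, 4, 29, 7, 12, 20, 11, 13, 14]
sift down from index 2:
  19 vs smaller child 4 at index 6, swap → [22, 28, 4, 3, 6, 10, 19, 29, 7, 12, 20, 11, 13, 14]
  19 vs only child 14 at index 13, swap → [22, 28, 4, 3, 6, 10, 14, 29, 7, 12, 20, 11, 13, 19]
sift down from index 1:
  28 vs smaller child 3 at index 3, swap → [22, 3, 4, 28, 6, 10, 14, 29, 7, 12, 20, 11, 13, 19]
  28 vs smaller child 7 at index 8, swap → [22, 3, 4, 7, 6, 10, 14, 29, 28, 12, 20, 11, 13, 19]
sift down from index 0:
  22 vs smaller child 3 at index 1, swap → [3, 22, 4, 7, 6, 10, 14, 29, 28, 12, 20, 11, 13, 19]
  22 vs smaller child 6 at index 4, swap → [3, 6, 4, 7, 22, 10, 14, 29, 28, 12, 20, 11, 13, 19]
  22 vs smaller child 12 at index 9, swap → [3, 6, 4, 7, 12, 10, 14, 29, 28, 22, 20, 11, 13, 19]
resulting array: [3, 6, 4, 7, 12, 10, 14, 29, 28, 22, 20, 11, 13, 19]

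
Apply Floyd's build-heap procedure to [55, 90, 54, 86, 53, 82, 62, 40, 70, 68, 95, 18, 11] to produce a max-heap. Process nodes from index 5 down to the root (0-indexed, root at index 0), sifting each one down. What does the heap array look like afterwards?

[95, 90, 82, 86, 68, 54, 62, 40, 70, 55, 53, 18, 11]

sift down from index 5: already satisfies heap property
sift down from index 4:
  53 vs larger child 95 at index 10, swap → [55, 90, 54, 86, 95, 82, 62, 40, 70, 68, 53, 18, 11]
sift down from index 3: already satisfies heap property
sift down from index 2:
  54 vs larger child 82 at index 5, swap → [55, 90, 82, 86, 95, 54, 62, 40, 70, 68, 53, 18, 11]
sift down from index 1:
  90 vs larger child 95 at index 4, swap → [55, 95, 82, 86, 90, 54, 62, 40, 70, 68, 53, 18, 11]
sift down from index 0:
  55 vs larger child 95 at index 1, swap → [95, 55, 82, 86, 90, 54, 62, 40, 70, 68, 53, 18, 11]
  55 vs larger child 90 at index 4, swap → [95, 90, 82, 86, 55, 54, 62, 40, 70, 68, 53, 18, 11]
  55 vs larger child 68 at index 9, swap → [95, 90, 82, 86, 68, 54, 62, 40, 70, 55, 53, 18, 11]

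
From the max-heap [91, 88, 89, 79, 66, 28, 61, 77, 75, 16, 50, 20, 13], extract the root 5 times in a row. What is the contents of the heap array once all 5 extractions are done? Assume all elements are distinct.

[75, 66, 61, 50, 16, 28, 13, 20]

extract-max #1 returns 91:
  remove root 91; move last element 13 to root → [13, 88, 89, 79, 66, 28, 61, 77, 75, 16, 50, 20]
  13 vs larger child 89 at index 2, swap → [89, 88, 13, 79, 66, 28, 61, 77, 75, 16, 50, 20]
  13 vs larger child 61 at index 6, swap → [89, 88, 61, 79, 66, 28, 13, 77, 75, 16, 50, 20]
extract-max #2 returns 89:
  remove root 89; move last element 20 to root → [20, 88, 61, 79, 66, 28, 13, 77, 75, 16, 50]
  20 vs larger child 88 at index 1, swap → [88, 20, 61, 79, 66, 28, 13, 77, 75, 16, 50]
  20 vs larger child 79 at index 3, swap → [88, 79, 61, 20, 66, 28, 13, 77, 75, 16, 50]
  20 vs larger child 77 at index 7, swap → [88, 79, 61, 77, 66, 28, 13, 20, 75, 16, 50]
extract-max #3 returns 88:
  remove root 88; move last element 50 to root → [50, 79, 61, 77, 66, 28, 13, 20, 75, 16]
  50 vs larger child 79 at index 1, swap → [79, 50, 61, 77, 66, 28, 13, 20, 75, 16]
  50 vs larger child 77 at index 3, swap → [79, 77, 61, 50, 66, 28, 13, 20, 75, 16]
  50 vs larger child 75 at index 8, swap → [79, 77, 61, 75, 66, 28, 13, 20, 50, 16]
extract-max #4 returns 79:
  remove root 79; move last element 16 to root → [16, 77, 61, 75, 66, 28, 13, 20, 50]
  16 vs larger child 77 at index 1, swap → [77, 16, 61, 75, 66, 28, 13, 20, 50]
  16 vs larger child 75 at index 3, swap → [77, 75, 61, 16, 66, 28, 13, 20, 50]
  16 vs larger child 50 at index 8, swap → [77, 75, 61, 50, 66, 28, 13, 20, 16]
extract-max #5 returns 77:
  remove root 77; move last element 16 to root → [16, 75, 61, 50, 66, 28, 13, 20]
  16 vs larger child 75 at index 1, swap → [75, 16, 61, 50, 66, 28, 13, 20]
  16 vs larger child 66 at index 4, swap → [75, 66, 61, 50, 16, 28, 13, 20]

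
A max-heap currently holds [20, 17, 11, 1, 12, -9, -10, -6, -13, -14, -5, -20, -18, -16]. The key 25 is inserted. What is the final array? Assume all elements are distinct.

append 25 at index 14 → [20, 17, 11, 1, 12, -9, -10, -6, -13, -14, -5, -20, -18, -16, 25]
25 > parent -10 at index 6, swap → [20, 17, 11, 1, 12, -9, 25, -6, -13, -14, -5, -20, -18, -16, -10]
25 > parent 11 at index 2, swap → [20, 17, 25, 1, 12, -9, 11, -6, -13, -14, -5, -20, -18, -16, -10]
25 > parent 20 at index 0, swap → [25, 17, 20, 1, 12, -9, 11, -6, -13, -14, -5, -20, -18, -16, -10]

[25, 17, 20, 1, 12, -9, 11, -6, -13, -14, -5, -20, -18, -16, -10]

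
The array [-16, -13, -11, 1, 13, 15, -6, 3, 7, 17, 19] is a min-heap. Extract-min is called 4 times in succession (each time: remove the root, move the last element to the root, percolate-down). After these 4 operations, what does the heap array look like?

[1, 3, 7, 19, 13, 15, 17]

extract-min #1 returns -16:
  remove root -16; move last element 19 to root → [19, -13, -11, 1, 13, 15, -6, 3, 7, 17]
  19 vs smaller child -13 at index 1, swap → [-13, 19, -11, 1, 13, 15, -6, 3, 7, 17]
  19 vs smaller child 1 at index 3, swap → [-13, 1, -11, 19, 13, 15, -6, 3, 7, 17]
  19 vs smaller child 3 at index 7, swap → [-13, 1, -11, 3, 13, 15, -6, 19, 7, 17]
extract-min #2 returns -13:
  remove root -13; move last element 17 to root → [17, 1, -11, 3, 13, 15, -6, 19, 7]
  17 vs smaller child -11 at index 2, swap → [-11, 1, 17, 3, 13, 15, -6, 19, 7]
  17 vs smaller child -6 at index 6, swap → [-11, 1, -6, 3, 13, 15, 17, 19, 7]
extract-min #3 returns -11:
  remove root -11; move last element 7 to root → [7, 1, -6, 3, 13, 15, 17, 19]
  7 vs smaller child -6 at index 2, swap → [-6, 1, 7, 3, 13, 15, 17, 19]
extract-min #4 returns -6:
  remove root -6; move last element 19 to root → [19, 1, 7, 3, 13, 15, 17]
  19 vs smaller child 1 at index 1, swap → [1, 19, 7, 3, 13, 15, 17]
  19 vs smaller child 3 at index 3, swap → [1, 3, 7, 19, 13, 15, 17]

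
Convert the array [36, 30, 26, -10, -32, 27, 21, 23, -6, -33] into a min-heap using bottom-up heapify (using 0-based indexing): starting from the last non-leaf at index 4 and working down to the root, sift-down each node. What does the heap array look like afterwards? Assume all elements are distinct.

[-33, -32, 21, -10, 30, 27, 26, 23, -6, 36]

sift down from index 4:
  -32 vs only child -33 at index 9, swap → [36, 30, 26, -10, -33, 27, 21, 23, -6, -32]
sift down from index 3: already satisfies heap property
sift down from index 2:
  26 vs smaller child 21 at index 6, swap → [36, 30, 21, -10, -33, 27, 26, 23, -6, -32]
sift down from index 1:
  30 vs smaller child -33 at index 4, swap → [36, -33, 21, -10, 30, 27, 26, 23, -6, -32]
  30 vs only child -32 at index 9, swap → [36, -33, 21, -10, -32, 27, 26, 23, -6, 30]
sift down from index 0:
  36 vs smaller child -33 at index 1, swap → [-33, 36, 21, -10, -32, 27, 26, 23, -6, 30]
  36 vs smaller child -32 at index 4, swap → [-33, -32, 21, -10, 36, 27, 26, 23, -6, 30]
  36 vs only child 30 at index 9, swap → [-33, -32, 21, -10, 30, 27, 26, 23, -6, 36]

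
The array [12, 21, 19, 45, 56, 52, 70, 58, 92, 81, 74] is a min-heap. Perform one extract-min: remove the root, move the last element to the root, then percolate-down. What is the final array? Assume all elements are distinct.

remove root 12; move last element 74 to root → [74, 21, 19, 45, 56, 52, 70, 58, 92, 81]
74 vs smaller child 19 at index 2, swap → [19, 21, 74, 45, 56, 52, 70, 58, 92, 81]
74 vs smaller child 52 at index 5, swap → [19, 21, 52, 45, 56, 74, 70, 58, 92, 81]

[19, 21, 52, 45, 56, 74, 70, 58, 92, 81]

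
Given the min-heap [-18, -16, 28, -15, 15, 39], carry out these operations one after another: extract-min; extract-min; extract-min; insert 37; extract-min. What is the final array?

[28, 37, 39]

extract-min → returns -18:
  remove root -18; move last element 39 to root → [39, -16, 28, -15, 15]
  39 vs smaller child -16 at index 1, swap → [-16, 39, 28, -15, 15]
  39 vs smaller child -15 at index 3, swap → [-16, -15, 28, 39, 15]
extract-min → returns -16:
  remove root -16; move last element 15 to root → [15, -15, 28, 39]
  15 vs smaller child -15 at index 1, swap → [-15, 15, 28, 39]
extract-min → returns -15:
  remove root -15; move last element 39 to root → [39, 15, 28]
  39 vs smaller child 15 at index 1, swap → [15, 39, 28]
insert 37:
  append 37 at index 3 → [15, 39, 28, 37]
  37 < parent 39 at index 1, swap → [15, 37, 28, 39]
extract-min → returns 15:
  remove root 15; move last element 39 to root → [39, 37, 28]
  39 vs smaller child 28 at index 2, swap → [28, 37, 39]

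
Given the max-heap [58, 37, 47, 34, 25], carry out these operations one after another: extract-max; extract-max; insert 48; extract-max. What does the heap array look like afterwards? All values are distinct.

extract-max → returns 58:
  remove root 58; move last element 25 to root → [25, 37, 47, 34]
  25 vs larger child 47 at index 2, swap → [47, 37, 25, 34]
extract-max → returns 47:
  remove root 47; move last element 34 to root → [34, 37, 25]
  34 vs larger child 37 at index 1, swap → [37, 34, 25]
insert 48:
  append 48 at index 3 → [37, 34, 25, 48]
  48 > parent 34 at index 1, swap → [37, 48, 25, 34]
  48 > parent 37 at index 0, swap → [48, 37, 25, 34]
extract-max → returns 48:
  remove root 48; move last element 34 to root → [34, 37, 25]
  34 vs larger child 37 at index 1, swap → [37, 34, 25]

[37, 34, 25]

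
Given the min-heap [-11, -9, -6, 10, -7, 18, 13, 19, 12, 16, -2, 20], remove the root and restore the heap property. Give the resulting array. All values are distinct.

[-9, -7, -6, 10, -2, 18, 13, 19, 12, 16, 20]

remove root -11; move last element 20 to root → [20, -9, -6, 10, -7, 18, 13, 19, 12, 16, -2]
20 vs smaller child -9 at index 1, swap → [-9, 20, -6, 10, -7, 18, 13, 19, 12, 16, -2]
20 vs smaller child -7 at index 4, swap → [-9, -7, -6, 10, 20, 18, 13, 19, 12, 16, -2]
20 vs smaller child -2 at index 10, swap → [-9, -7, -6, 10, -2, 18, 13, 19, 12, 16, 20]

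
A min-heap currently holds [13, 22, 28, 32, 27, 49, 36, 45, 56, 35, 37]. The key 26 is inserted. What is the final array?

[13, 22, 26, 32, 27, 28, 36, 45, 56, 35, 37, 49]

append 26 at index 11 → [13, 22, 28, 32, 27, 49, 36, 45, 56, 35, 37, 26]
26 < parent 49 at index 5, swap → [13, 22, 28, 32, 27, 26, 36, 45, 56, 35, 37, 49]
26 < parent 28 at index 2, swap → [13, 22, 26, 32, 27, 28, 36, 45, 56, 35, 37, 49]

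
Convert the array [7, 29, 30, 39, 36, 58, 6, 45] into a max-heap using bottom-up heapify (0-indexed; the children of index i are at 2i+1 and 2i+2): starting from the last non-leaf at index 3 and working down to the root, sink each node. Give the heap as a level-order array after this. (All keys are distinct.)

[58, 45, 30, 39, 36, 7, 6, 29]

sift down from index 3:
  39 vs only child 45 at index 7, swap → [7, 29, 30, 45, 36, 58, 6, 39]
sift down from index 2:
  30 vs larger child 58 at index 5, swap → [7, 29, 58, 45, 36, 30, 6, 39]
sift down from index 1:
  29 vs larger child 45 at index 3, swap → [7, 45, 58, 29, 36, 30, 6, 39]
  29 vs only child 39 at index 7, swap → [7, 45, 58, 39, 36, 30, 6, 29]
sift down from index 0:
  7 vs larger child 58 at index 2, swap → [58, 45, 7, 39, 36, 30, 6, 29]
  7 vs larger child 30 at index 5, swap → [58, 45, 30, 39, 36, 7, 6, 29]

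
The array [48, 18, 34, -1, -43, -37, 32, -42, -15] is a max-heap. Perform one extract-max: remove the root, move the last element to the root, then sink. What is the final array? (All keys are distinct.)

[34, 18, 32, -1, -43, -37, -15, -42]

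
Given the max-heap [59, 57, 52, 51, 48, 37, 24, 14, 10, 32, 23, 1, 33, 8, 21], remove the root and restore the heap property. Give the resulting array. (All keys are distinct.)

[57, 51, 52, 21, 48, 37, 24, 14, 10, 32, 23, 1, 33, 8]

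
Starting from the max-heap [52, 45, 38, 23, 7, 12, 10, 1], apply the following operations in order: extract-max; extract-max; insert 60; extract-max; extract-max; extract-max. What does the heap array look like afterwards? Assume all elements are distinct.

extract-max → returns 52:
  remove root 52; move last element 1 to root → [1, 45, 38, 23, 7, 12, 10]
  1 vs larger child 45 at index 1, swap → [45, 1, 38, 23, 7, 12, 10]
  1 vs larger child 23 at index 3, swap → [45, 23, 38, 1, 7, 12, 10]
extract-max → returns 45:
  remove root 45; move last element 10 to root → [10, 23, 38, 1, 7, 12]
  10 vs larger child 38 at index 2, swap → [38, 23, 10, 1, 7, 12]
  10 vs only child 12 at index 5, swap → [38, 23, 12, 1, 7, 10]
insert 60:
  append 60 at index 6 → [38, 23, 12, 1, 7, 10, 60]
  60 > parent 12 at index 2, swap → [38, 23, 60, 1, 7, 10, 12]
  60 > parent 38 at index 0, swap → [60, 23, 38, 1, 7, 10, 12]
extract-max → returns 60:
  remove root 60; move last element 12 to root → [12, 23, 38, 1, 7, 10]
  12 vs larger child 38 at index 2, swap → [38, 23, 12, 1, 7, 10]
extract-max → returns 38:
  remove root 38; move last element 10 to root → [10, 23, 12, 1, 7]
  10 vs larger child 23 at index 1, swap → [23, 10, 12, 1, 7]
extract-max → returns 23:
  remove root 23; move last element 7 to root → [7, 10, 12, 1]
  7 vs larger child 12 at index 2, swap → [12, 10, 7, 1]

[12, 10, 7, 1]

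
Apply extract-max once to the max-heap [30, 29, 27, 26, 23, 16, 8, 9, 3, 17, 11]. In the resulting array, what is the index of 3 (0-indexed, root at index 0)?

8

remove root 30; move last element 11 to root → [11, 29, 27, 26, 23, 16, 8, 9, 3, 17]
11 vs larger child 29 at index 1, swap → [29, 11, 27, 26, 23, 16, 8, 9, 3, 17]
11 vs larger child 26 at index 3, swap → [29, 26, 27, 11, 23, 16, 8, 9, 3, 17]
resulting array: [29, 26, 27, 11, 23, 16, 8, 9, 3, 17]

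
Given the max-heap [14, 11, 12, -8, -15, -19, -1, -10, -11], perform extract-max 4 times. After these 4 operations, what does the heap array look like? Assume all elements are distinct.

extract-max #1 returns 14:
  remove root 14; move last element -11 to root → [-11, 11, 12, -8, -15, -19, -1, -10]
  -11 vs larger child 12 at index 2, swap → [12, 11, -11, -8, -15, -19, -1, -10]
  -11 vs larger child -1 at index 6, swap → [12, 11, -1, -8, -15, -19, -11, -10]
extract-max #2 returns 12:
  remove root 12; move last element -10 to root → [-10, 11, -1, -8, -15, -19, -11]
  -10 vs larger child 11 at index 1, swap → [11, -10, -1, -8, -15, -19, -11]
  -10 vs larger child -8 at index 3, swap → [11, -8, -1, -10, -15, -19, -11]
extract-max #3 returns 11:
  remove root 11; move last element -11 to root → [-11, -8, -1, -10, -15, -19]
  -11 vs larger child -1 at index 2, swap → [-1, -8, -11, -10, -15, -19]
extract-max #4 returns -1:
  remove root -1; move last element -19 to root → [-19, -8, -11, -10, -15]
  -19 vs larger child -8 at index 1, swap → [-8, -19, -11, -10, -15]
  -19 vs larger child -10 at index 3, swap → [-8, -10, -11, -19, -15]

[-8, -10, -11, -19, -15]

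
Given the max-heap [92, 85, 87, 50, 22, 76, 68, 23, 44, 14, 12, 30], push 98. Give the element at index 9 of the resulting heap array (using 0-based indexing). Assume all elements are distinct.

append 98 at index 12 → [92, 85, 87, 50, 22, 76, 68, 23, 44, 14, 12, 30, 98]
98 > parent 76 at index 5, swap → [92, 85, 87, 50, 22, 98, 68, 23, 44, 14, 12, 30, 76]
98 > parent 87 at index 2, swap → [92, 85, 98, 50, 22, 87, 68, 23, 44, 14, 12, 30, 76]
98 > parent 92 at index 0, swap → [98, 85, 92, 50, 22, 87, 68, 23, 44, 14, 12, 30, 76]
resulting array: [98, 85, 92, 50, 22, 87, 68, 23, 44, 14, 12, 30, 76]

14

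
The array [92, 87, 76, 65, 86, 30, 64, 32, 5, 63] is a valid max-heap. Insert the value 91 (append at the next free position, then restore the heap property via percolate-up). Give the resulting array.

[92, 91, 76, 65, 87, 30, 64, 32, 5, 63, 86]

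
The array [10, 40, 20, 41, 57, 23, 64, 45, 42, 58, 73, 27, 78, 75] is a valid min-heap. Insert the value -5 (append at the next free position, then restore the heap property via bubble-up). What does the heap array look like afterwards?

append -5 at index 14 → [10, 40, 20, 41, 57, 23, 64, 45, 42, 58, 73, 27, 78, 75, -5]
-5 < parent 64 at index 6, swap → [10, 40, 20, 41, 57, 23, -5, 45, 42, 58, 73, 27, 78, 75, 64]
-5 < parent 20 at index 2, swap → [10, 40, -5, 41, 57, 23, 20, 45, 42, 58, 73, 27, 78, 75, 64]
-5 < parent 10 at index 0, swap → [-5, 40, 10, 41, 57, 23, 20, 45, 42, 58, 73, 27, 78, 75, 64]

[-5, 40, 10, 41, 57, 23, 20, 45, 42, 58, 73, 27, 78, 75, 64]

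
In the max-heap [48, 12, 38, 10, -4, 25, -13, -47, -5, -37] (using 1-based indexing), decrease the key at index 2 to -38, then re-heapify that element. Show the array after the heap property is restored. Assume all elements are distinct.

[48, 10, 38, -5, -4, 25, -13, -47, -38, -37]

set index 2 from 12 to -38 → [48, -38, 38, 10, -4, 25, -13, -47, -5, -37]
-38 vs larger child 10 at index 4, swap → [48, 10, 38, -38, -4, 25, -13, -47, -5, -37]
-38 vs larger child -5 at index 9, swap → [48, 10, 38, -5, -4, 25, -13, -47, -38, -37]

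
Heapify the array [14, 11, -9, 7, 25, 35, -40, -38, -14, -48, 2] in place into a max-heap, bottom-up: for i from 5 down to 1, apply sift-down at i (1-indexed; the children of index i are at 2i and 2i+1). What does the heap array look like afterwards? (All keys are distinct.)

sift down from index 5: already satisfies heap property
sift down from index 4: already satisfies heap property
sift down from index 3:
  -9 vs larger child 35 at index 6, swap → [14, 11, 35, 7, 25, -9, -40, -38, -14, -48, 2]
sift down from index 2:
  11 vs larger child 25 at index 5, swap → [14, 25, 35, 7, 11, -9, -40, -38, -14, -48, 2]
sift down from index 1:
  14 vs larger child 35 at index 3, swap → [35, 25, 14, 7, 11, -9, -40, -38, -14, -48, 2]

[35, 25, 14, 7, 11, -9, -40, -38, -14, -48, 2]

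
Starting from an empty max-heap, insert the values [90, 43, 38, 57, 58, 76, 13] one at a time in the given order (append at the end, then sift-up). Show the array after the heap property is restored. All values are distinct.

[90, 58, 76, 43, 57, 38, 13]

Insert 90:
  append 90 at index 0 → [90] (no swap needed)
Insert 43:
  append 43 at index 1 → [90, 43] (no swap needed)
Insert 38:
  append 38 at index 2 → [90, 43, 38] (no swap needed)
Insert 57:
  append 57 at index 3 → [90, 43, 38, 57]
  57 > parent 43 at index 1, swap → [90, 57, 38, 43]
Insert 58:
  append 58 at index 4 → [90, 57, 38, 43, 58]
  58 > parent 57 at index 1, swap → [90, 58, 38, 43, 57]
Insert 76:
  append 76 at index 5 → [90, 58, 38, 43, 57, 76]
  76 > parent 38 at index 2, swap → [90, 58, 76, 43, 57, 38]
Insert 13:
  append 13 at index 6 → [90, 58, 76, 43, 57, 38, 13] (no swap needed)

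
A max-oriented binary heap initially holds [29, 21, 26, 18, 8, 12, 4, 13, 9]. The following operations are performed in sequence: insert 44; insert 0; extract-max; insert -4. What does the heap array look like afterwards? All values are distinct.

[29, 21, 26, 18, 8, 12, 4, 13, 9, 0, -4]

insert 44:
  append 44 at index 9 → [29, 21, 26, 18, 8, 12, 4, 13, 9, 44]
  44 > parent 8 at index 4, swap → [29, 21, 26, 18, 44, 12, 4, 13, 9, 8]
  44 > parent 21 at index 1, swap → [29, 44, 26, 18, 21, 12, 4, 13, 9, 8]
  44 > parent 29 at index 0, swap → [44, 29, 26, 18, 21, 12, 4, 13, 9, 8]
insert 0:
  append 0 at index 10 → [44, 29, 26, 18, 21, 12, 4, 13, 9, 8, 0] (no swap needed)
extract-max → returns 44:
  remove root 44; move last element 0 to root → [0, 29, 26, 18, 21, 12, 4, 13, 9, 8]
  0 vs larger child 29 at index 1, swap → [29, 0, 26, 18, 21, 12, 4, 13, 9, 8]
  0 vs larger child 21 at index 4, swap → [29, 21, 26, 18, 0, 12, 4, 13, 9, 8]
  0 vs only child 8 at index 9, swap → [29, 21, 26, 18, 8, 12, 4, 13, 9, 0]
insert -4:
  append -4 at index 10 → [29, 21, 26, 18, 8, 12, 4, 13, 9, 0, -4] (no swap needed)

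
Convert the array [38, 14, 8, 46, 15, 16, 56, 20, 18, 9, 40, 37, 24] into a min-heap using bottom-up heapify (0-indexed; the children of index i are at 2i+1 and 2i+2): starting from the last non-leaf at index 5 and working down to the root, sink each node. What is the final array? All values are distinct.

[8, 9, 16, 18, 14, 24, 56, 20, 46, 15, 40, 37, 38]

sift down from index 5: already satisfies heap property
sift down from index 4:
  15 vs smaller child 9 at index 9, swap → [38, 14, 8, 46, 9, 16, 56, 20, 18, 15, 40, 37, 24]
sift down from index 3:
  46 vs smaller child 18 at index 8, swap → [38, 14, 8, 18, 9, 16, 56, 20, 46, 15, 40, 37, 24]
sift down from index 2: already satisfies heap property
sift down from index 1:
  14 vs smaller child 9 at index 4, swap → [38, 9, 8, 18, 14, 16, 56, 20, 46, 15, 40, 37, 24]
sift down from index 0:
  38 vs smaller child 8 at index 2, swap → [8, 9, 38, 18, 14, 16, 56, 20, 46, 15, 40, 37, 24]
  38 vs smaller child 16 at index 5, swap → [8, 9, 16, 18, 14, 38, 56, 20, 46, 15, 40, 37, 24]
  38 vs smaller child 24 at index 12, swap → [8, 9, 16, 18, 14, 24, 56, 20, 46, 15, 40, 37, 38]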